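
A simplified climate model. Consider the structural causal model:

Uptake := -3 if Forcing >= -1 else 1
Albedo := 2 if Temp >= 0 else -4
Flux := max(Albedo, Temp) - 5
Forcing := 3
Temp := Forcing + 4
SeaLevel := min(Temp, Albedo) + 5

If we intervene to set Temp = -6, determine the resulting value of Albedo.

-4

The intervention breaks the incoming arrows to Temp: Temp := Forcing + 4 no longer applies, and Temp = -6.
Albedo = 2 if Temp >= 0 else -4  [with Temp=-6]  = -4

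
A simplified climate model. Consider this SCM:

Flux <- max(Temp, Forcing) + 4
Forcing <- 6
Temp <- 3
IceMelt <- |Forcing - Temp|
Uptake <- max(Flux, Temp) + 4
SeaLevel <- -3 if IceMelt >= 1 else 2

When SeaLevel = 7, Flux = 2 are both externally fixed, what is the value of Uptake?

7

The joint intervention fixes SeaLevel = 7, Flux = 2, removing each variable's own equation.
Uptake = max(Flux, Temp) + 4  [with Flux=2, Temp=3]  = 7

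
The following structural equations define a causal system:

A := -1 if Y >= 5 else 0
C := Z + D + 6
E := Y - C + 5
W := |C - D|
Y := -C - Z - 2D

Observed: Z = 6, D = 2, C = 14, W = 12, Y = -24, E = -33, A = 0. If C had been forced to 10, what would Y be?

do(C=10) replaces the equation C := Z + D + 6 with the constant C = 10.
Y = -C - Z - 2D  [with C=10, Z=6, D=2]  = -20

-20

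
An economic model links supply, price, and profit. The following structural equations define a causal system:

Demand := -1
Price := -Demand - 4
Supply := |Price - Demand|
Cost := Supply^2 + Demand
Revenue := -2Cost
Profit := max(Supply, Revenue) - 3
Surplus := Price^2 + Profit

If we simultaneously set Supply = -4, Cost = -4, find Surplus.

Under do(Supply = -4, Cost = -4), each intervened variable's structural equation is replaced by its fixed value.
Price = -Demand - 4  [with Demand=-1]  = -3
Revenue = -2Cost  [with Cost=-4]  = 8
Profit = max(Supply, Revenue) - 3  [with Supply=-4, Revenue=8]  = 5
Surplus = Price^2 + Profit  [with Price=-3, Profit=5]  = 14

14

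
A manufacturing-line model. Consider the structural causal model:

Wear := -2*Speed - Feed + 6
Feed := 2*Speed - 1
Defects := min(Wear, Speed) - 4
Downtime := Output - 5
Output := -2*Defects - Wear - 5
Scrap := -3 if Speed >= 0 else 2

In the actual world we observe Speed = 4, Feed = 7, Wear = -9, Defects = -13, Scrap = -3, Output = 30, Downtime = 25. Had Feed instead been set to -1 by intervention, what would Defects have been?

-5

Under do(Feed=-1), the mechanism Feed := 2*Speed - 1 is discarded; Feed is fixed at -1.
Wear = -2*Speed - Feed + 6  [with Speed=4, Feed=-1]  = -1
Defects = min(Wear, Speed) - 4  [with Wear=-1, Speed=4]  = -5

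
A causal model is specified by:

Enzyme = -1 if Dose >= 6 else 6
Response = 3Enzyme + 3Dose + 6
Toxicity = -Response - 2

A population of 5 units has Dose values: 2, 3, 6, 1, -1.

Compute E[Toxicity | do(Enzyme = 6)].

-32.6

Every unit gets Enzyme=6 under the intervention. Toxicity values become -32, -35, -44, -29, -23; E[Toxicity|do(Enzyme=6)] = -32.6.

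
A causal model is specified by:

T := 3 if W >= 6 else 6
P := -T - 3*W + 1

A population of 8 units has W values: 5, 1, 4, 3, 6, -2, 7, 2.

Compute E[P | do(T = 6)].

-14.75

Under do(T=6), T's equation is replaced by T=6 for every unit. Per-unit P: -20, -8, -17, -14, -23, 1, -26, -11. Mean = -14.75.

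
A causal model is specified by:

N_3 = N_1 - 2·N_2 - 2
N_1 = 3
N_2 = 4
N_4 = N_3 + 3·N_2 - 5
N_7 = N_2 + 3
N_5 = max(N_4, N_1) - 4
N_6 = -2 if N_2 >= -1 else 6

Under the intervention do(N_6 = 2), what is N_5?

do(N_6=2) replaces the equation N_6 = -2 if N_2 >= -1 else 6 with the constant N_6 = 2.
Since N_5 is not a descendant of the intervened variable, it is unaffected.
N_3 = N_1 - 2·N_2 - 2  [with N_1=3, N_2=4]  = -7
N_4 = N_3 + 3·N_2 - 5  [with N_3=-7, N_2=4]  = 0
N_5 = max(N_4, N_1) - 4  [with N_4=0, N_1=3]  = -1

-1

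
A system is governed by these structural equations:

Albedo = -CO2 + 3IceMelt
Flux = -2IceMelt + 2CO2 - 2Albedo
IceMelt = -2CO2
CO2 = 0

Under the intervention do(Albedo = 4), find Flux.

The intervention breaks the incoming arrows to Albedo: Albedo = -CO2 + 3IceMelt no longer applies, and Albedo = 4.
IceMelt = -2CO2  [with CO2=0]  = 0
Flux = -2IceMelt + 2CO2 - 2Albedo  [with IceMelt=0, CO2=0, Albedo=4]  = -8

-8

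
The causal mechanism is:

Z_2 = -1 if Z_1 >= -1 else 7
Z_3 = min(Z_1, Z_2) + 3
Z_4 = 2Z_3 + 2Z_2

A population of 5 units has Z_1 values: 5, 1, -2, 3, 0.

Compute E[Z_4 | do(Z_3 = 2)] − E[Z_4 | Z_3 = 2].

3.2

Every unit gets Z_3=2 under the intervention. Z_4 values become 2, 2, 18, 2, 2; E[Z_4|do(Z_3=2)] = 5.2.
E[Z_4|Z_3=2] averages over only the 4 units with Z_3=2 (Z_1 = 5, 1, 3, 0): Z_4 = 2, 2, 2, 2, mean 2.
Difference = 5.2 − 2 = 3.2.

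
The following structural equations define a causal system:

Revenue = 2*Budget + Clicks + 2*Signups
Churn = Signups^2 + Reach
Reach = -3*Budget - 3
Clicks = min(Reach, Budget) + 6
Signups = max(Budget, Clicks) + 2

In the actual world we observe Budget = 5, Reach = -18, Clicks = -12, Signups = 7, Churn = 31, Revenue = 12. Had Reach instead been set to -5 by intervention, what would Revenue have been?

25

Under do(Reach=-5), the mechanism Reach = -3*Budget - 3 is discarded; Reach is fixed at -5.
Clicks = min(Reach, Budget) + 6  [with Reach=-5, Budget=5]  = 1
Signups = max(Budget, Clicks) + 2  [with Budget=5, Clicks=1]  = 7
Revenue = 2*Budget + Clicks + 2*Signups  [with Budget=5, Clicks=1, Signups=7]  = 25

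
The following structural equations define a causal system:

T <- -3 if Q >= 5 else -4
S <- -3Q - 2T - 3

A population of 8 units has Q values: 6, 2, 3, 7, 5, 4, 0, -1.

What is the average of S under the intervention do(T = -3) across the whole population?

-6.75

Every unit gets T=-3 under the intervention. S values become -15, -3, -6, -18, -12, -9, 3, 6; E[S|do(T=-3)] = -6.75.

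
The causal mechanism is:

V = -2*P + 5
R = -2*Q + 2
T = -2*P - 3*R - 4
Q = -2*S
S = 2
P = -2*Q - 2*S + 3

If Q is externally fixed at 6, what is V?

31

Under do(Q=6), the mechanism Q = -2*S is discarded; Q is fixed at 6.
P = -2*Q - 2*S + 3  [with Q=6, S=2]  = -13
V = -2*P + 5  [with P=-13]  = 31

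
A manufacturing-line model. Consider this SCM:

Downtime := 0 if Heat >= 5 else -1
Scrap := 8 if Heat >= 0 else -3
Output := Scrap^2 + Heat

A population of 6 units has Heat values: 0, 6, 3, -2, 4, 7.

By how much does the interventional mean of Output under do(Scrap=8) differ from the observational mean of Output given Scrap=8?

-1

do(Scrap=8) breaks Scrap's dependence on Heat. With Scrap=8 fixed, Output across the units is 64, 70, 67, 62, 68, 71, mean 67.
Observing Scrap=8 restricts to units where Scrap's equation naturally yields 8: Heat ∈ {0, 6, 3, 4, 7}. In that subpopulation Output = 64, 70, 67, 68, 71, mean 68.
Difference = 67 − 68 = -1.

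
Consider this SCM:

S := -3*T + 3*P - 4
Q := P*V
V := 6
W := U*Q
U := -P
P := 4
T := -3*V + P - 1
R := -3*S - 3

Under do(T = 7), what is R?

36

do(T=7) replaces the equation T := -3*V + P - 1 with the constant T = 7.
S = -3*T + 3*P - 4  [with T=7, P=4]  = -13
R = -3*S - 3  [with S=-13]  = 36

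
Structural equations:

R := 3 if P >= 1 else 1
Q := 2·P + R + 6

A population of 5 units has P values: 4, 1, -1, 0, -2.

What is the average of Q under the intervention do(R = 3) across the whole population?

Every unit gets R=3 under the intervention. Q values become 17, 11, 7, 9, 5; E[Q|do(R=3)] = 9.8.

9.8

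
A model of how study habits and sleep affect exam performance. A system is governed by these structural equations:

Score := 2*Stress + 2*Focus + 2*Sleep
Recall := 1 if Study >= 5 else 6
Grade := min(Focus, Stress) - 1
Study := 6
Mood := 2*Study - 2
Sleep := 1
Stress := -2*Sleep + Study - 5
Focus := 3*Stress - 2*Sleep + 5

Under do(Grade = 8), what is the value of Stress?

Under do(Grade=8), the mechanism Grade := min(Focus, Stress) - 1 is discarded; Grade is fixed at 8.
No directed path runs from Grade to Stress, so Stress keeps its natural value.
Stress = -2*Sleep + Study - 5  [with Sleep=1, Study=6]  = -1

-1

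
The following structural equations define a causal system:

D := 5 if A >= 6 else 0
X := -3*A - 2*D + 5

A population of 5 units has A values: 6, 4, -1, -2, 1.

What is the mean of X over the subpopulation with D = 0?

3.5

E[X|D=0] averages over only the 4 units with D=0 (A = 4, -1, -2, 1): X = -7, 8, 11, 2, mean 3.5.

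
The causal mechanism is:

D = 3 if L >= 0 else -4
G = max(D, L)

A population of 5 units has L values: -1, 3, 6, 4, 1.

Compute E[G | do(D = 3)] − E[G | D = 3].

The intervention sets D=3 in all 5 units regardless of L. Recomputing G per unit gives 3, 3, 6, 4, 3; average 3.8.
E[G|D=3] averages over only the 4 units with D=3 (L = 3, 6, 4, 1): G = 3, 6, 4, 3, mean 4.
Difference = 3.8 − 4 = -0.2.

-0.2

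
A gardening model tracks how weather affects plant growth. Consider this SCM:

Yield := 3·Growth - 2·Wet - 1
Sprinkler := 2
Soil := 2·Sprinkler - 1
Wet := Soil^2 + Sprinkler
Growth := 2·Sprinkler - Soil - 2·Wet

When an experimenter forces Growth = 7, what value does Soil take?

The intervention breaks the incoming arrows to Growth: Growth := 2·Sprinkler - Soil - 2·Wet no longer applies, and Growth = 7.
Since Soil is not a descendant of the intervened variable, it is unaffected.
Soil = 2·Sprinkler - 1  [with Sprinkler=2]  = 3

3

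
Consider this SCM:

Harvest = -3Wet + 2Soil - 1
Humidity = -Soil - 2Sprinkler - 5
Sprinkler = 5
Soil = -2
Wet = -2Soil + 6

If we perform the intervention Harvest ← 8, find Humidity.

The intervention breaks the incoming arrows to Harvest: Harvest = -3Wet + 2Soil - 1 no longer applies, and Harvest = 8.
Since Humidity is not a descendant of the intervened variable, it is unaffected.
Humidity = -Soil - 2Sprinkler - 5  [with Soil=-2, Sprinkler=5]  = -13

-13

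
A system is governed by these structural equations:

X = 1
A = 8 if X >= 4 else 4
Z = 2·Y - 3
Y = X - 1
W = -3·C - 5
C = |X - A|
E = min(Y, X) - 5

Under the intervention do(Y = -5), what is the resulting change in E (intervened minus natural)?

-5

do(Y=-5) replaces the equation Y = X - 1 with the constant Y = -5.
E = min(Y, X) - 5  [with Y=-5, X=1]  = -10
Without intervention: Y = X - 1  [with X=1]  = 0; E = min(Y, X) - 5  [with Y=0, X=1]  = -5.
Change = -10 − (-5) = -5.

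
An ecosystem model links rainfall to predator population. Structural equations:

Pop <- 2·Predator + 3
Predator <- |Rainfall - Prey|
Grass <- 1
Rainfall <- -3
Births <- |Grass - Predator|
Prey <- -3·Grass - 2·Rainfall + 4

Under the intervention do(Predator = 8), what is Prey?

Under do(Predator=8), the mechanism Predator <- |Rainfall - Prey| is discarded; Predator is fixed at 8.
Since Prey is not a descendant of the intervened variable, it is unaffected.
Prey = -3·Grass - 2·Rainfall + 4  [with Grass=1, Rainfall=-3]  = 7

7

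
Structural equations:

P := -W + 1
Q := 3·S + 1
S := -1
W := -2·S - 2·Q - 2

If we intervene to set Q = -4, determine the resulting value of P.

-7

Under do(Q=-4), the mechanism Q := 3·S + 1 is discarded; Q is fixed at -4.
W = -2·S - 2·Q - 2  [with S=-1, Q=-4]  = 8
P = -W + 1  [with W=8]  = -7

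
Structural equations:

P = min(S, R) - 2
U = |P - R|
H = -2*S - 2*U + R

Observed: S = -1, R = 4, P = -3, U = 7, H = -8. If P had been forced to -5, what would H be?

do(P=-5) replaces the equation P = min(S, R) - 2 with the constant P = -5.
U = |P - R|  [with P=-5, R=4]  = 9
H = -2*S - 2*U + R  [with S=-1, U=9, R=4]  = -12

-12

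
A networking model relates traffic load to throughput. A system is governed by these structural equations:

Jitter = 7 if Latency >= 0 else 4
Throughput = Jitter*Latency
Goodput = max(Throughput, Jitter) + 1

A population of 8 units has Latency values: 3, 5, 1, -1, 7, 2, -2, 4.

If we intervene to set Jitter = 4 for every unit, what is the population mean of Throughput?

Under do(Jitter=4), Jitter's equation is replaced by Jitter=4 for every unit. Per-unit Throughput: 12, 20, 4, -4, 28, 8, -8, 16. Mean = 9.5.

9.5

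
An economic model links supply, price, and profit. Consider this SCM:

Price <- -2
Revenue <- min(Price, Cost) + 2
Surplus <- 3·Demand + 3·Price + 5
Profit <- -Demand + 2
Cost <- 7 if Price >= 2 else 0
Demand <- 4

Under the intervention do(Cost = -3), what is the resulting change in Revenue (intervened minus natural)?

-1

The intervention breaks the incoming arrows to Cost: Cost <- 7 if Price >= 2 else 0 no longer applies, and Cost = -3.
Revenue = min(Price, Cost) + 2  [with Price=-2, Cost=-3]  = -1
Without intervention: Cost = 7 if Price >= 2 else 0  [with Price=-2]  = 0; Revenue = min(Price, Cost) + 2  [with Price=-2, Cost=0]  = 0.
Change = -1 − 0 = -1.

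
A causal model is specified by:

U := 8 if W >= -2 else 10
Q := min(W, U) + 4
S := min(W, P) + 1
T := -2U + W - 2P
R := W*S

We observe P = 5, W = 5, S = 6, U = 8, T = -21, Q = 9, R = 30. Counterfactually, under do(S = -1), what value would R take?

The intervention breaks the incoming arrows to S: S := min(W, P) + 1 no longer applies, and S = -1.
R = W*S  [with W=5, S=-1]  = -5

-5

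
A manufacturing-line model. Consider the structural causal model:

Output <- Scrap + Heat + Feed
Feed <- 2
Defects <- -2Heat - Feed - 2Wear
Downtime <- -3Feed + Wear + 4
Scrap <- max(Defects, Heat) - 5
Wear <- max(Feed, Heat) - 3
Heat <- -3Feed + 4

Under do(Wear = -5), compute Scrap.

7

do(Wear=-5) replaces the equation Wear <- max(Feed, Heat) - 3 with the constant Wear = -5.
Heat = -3Feed + 4  [with Feed=2]  = -2
Defects = -2Heat - Feed - 2Wear  [with Heat=-2, Feed=2, Wear=-5]  = 12
Scrap = max(Defects, Heat) - 5  [with Defects=12, Heat=-2]  = 7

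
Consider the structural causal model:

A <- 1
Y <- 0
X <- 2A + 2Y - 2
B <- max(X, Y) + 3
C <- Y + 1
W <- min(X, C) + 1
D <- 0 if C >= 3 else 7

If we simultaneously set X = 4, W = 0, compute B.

Setting X = 4, W = 0 by intervention discards those variables' equations.
B = max(X, Y) + 3  [with X=4, Y=0]  = 7

7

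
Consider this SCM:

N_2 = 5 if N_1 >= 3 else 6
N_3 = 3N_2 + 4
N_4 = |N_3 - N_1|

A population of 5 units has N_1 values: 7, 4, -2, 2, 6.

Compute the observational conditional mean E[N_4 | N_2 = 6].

Observing N_2=6 restricts to units where N_2's equation naturally yields 6: N_1 ∈ {-2, 2}. In that subpopulation N_4 = 24, 20, mean 22.

22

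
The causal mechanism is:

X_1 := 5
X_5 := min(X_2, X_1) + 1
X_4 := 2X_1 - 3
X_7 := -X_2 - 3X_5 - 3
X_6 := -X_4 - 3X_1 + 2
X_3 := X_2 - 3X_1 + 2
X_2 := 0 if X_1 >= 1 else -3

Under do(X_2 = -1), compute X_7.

Under do(X_2=-1), the mechanism X_2 := 0 if X_1 >= 1 else -3 is discarded; X_2 is fixed at -1.
X_5 = min(X_2, X_1) + 1  [with X_2=-1, X_1=5]  = 0
X_7 = -X_2 - 3X_5 - 3  [with X_2=-1, X_5=0]  = -2

-2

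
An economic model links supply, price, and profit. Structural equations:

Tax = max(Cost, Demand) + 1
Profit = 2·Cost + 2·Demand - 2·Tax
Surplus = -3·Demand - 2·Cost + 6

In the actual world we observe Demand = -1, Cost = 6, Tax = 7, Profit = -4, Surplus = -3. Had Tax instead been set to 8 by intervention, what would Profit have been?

The intervention breaks the incoming arrows to Tax: Tax = max(Cost, Demand) + 1 no longer applies, and Tax = 8.
Profit = 2·Cost + 2·Demand - 2·Tax  [with Cost=6, Demand=-1, Tax=8]  = -6

-6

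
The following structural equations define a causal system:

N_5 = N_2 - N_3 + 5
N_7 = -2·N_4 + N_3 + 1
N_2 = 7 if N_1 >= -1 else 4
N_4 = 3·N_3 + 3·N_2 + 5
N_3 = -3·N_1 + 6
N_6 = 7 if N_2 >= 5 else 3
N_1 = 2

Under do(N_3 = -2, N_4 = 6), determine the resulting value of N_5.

14

Setting N_3 = -2, N_4 = 6 by intervention discards those variables' equations.
N_2 = 7 if N_1 >= -1 else 4  [with N_1=2]  = 7
N_5 = N_2 - N_3 + 5  [with N_2=7, N_3=-2]  = 14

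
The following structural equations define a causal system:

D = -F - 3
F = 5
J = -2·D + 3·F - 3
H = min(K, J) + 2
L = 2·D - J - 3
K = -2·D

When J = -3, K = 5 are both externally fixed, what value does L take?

Setting J = -3, K = 5 by intervention discards those variables' equations.
D = -F - 3  [with F=5]  = -8
L = 2·D - J - 3  [with D=-8, J=-3]  = -16

-16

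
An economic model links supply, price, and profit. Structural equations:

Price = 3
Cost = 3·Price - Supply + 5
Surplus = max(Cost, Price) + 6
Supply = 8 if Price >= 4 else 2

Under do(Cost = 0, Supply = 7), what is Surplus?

9

The joint intervention fixes Cost = 0, Supply = 7, removing each variable's own equation.
Surplus = max(Cost, Price) + 6  [with Cost=0, Price=3]  = 9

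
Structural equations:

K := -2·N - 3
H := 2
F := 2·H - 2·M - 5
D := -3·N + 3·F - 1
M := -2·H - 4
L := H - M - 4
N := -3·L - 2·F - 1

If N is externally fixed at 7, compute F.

do(N=7) replaces the equation N := -3·L - 2·F - 1 with the constant N = 7.
F is not downstream of the intervention, so its value is determined by the original equations.
M = -2·H - 4  [with H=2]  = -8
F = 2·H - 2·M - 5  [with H=2, M=-8]  = 15

15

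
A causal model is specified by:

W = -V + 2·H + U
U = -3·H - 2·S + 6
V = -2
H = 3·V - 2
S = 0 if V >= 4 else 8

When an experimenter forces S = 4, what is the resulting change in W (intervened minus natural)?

do(S=4) replaces the equation S = 0 if V >= 4 else 8 with the constant S = 4.
H = 3·V - 2  [with V=-2]  = -8
U = -3·H - 2·S + 6  [with H=-8, S=4]  = 22
W = -V + 2·H + U  [with V=-2, H=-8, U=22]  = 8
Without intervention: H = 3·V - 2  [with V=-2]  = -8; S = 0 if V >= 4 else 8  [with V=-2]  = 8; U = -3·H - 2·S + 6  [with H=-8, S=8]  = 14; W = -V + 2·H + U  [with V=-2, H=-8, U=14]  = 0.
Change = 8 − 0 = 8.

8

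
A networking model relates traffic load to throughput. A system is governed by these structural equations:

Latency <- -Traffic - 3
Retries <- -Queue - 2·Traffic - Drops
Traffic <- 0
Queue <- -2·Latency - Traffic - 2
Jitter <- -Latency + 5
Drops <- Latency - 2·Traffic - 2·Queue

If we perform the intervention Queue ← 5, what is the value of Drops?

The intervention breaks the incoming arrows to Queue: Queue <- -2·Latency - Traffic - 2 no longer applies, and Queue = 5.
Latency = -Traffic - 3  [with Traffic=0]  = -3
Drops = Latency - 2·Traffic - 2·Queue  [with Latency=-3, Traffic=0, Queue=5]  = -13

-13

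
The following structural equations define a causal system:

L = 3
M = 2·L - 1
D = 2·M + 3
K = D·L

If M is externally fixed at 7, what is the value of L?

3

Under do(M=7), the mechanism M = 2·L - 1 is discarded; M is fixed at 7.
L is not downstream of the intervention, so its value is determined by the original equations.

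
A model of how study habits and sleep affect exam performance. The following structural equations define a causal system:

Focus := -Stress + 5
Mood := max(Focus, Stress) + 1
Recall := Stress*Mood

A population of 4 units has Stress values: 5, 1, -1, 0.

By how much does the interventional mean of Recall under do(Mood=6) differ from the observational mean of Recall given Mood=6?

-7.5

do(Mood=6) breaks Mood's dependence on Stress. With Mood=6 fixed, Recall across the units is 30, 6, -6, 0, mean 7.5.
Observing Mood=6 restricts to units where Mood's equation naturally yields 6: Stress ∈ {5, 0}. In that subpopulation Recall = 30, 0, mean 15.
Difference = 7.5 − 15 = -7.5.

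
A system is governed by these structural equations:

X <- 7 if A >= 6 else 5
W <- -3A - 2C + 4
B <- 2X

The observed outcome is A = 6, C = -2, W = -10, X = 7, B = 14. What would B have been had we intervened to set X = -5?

Intervening sets X = -5 and removes its equation (X <- 7 if A >= 6 else 5).
B = 2X  [with X=-5]  = -10

-10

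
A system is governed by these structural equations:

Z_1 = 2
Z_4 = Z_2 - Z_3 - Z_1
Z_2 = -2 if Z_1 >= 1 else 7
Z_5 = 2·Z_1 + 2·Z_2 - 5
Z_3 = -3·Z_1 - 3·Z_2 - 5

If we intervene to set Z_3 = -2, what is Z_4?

-2

The intervention breaks the incoming arrows to Z_3: Z_3 = -3·Z_1 - 3·Z_2 - 5 no longer applies, and Z_3 = -2.
Z_2 = -2 if Z_1 >= 1 else 7  [with Z_1=2]  = -2
Z_4 = Z_2 - Z_3 - Z_1  [with Z_2=-2, Z_3=-2, Z_1=2]  = -2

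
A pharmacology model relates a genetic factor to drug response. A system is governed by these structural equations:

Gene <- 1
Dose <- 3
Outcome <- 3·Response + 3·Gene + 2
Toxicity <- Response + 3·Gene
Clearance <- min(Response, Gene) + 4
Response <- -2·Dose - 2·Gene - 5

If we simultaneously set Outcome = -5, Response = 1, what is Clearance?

5

Under do(Outcome = -5, Response = 1), each intervened variable's structural equation is replaced by its fixed value.
Clearance = min(Response, Gene) + 4  [with Response=1, Gene=1]  = 5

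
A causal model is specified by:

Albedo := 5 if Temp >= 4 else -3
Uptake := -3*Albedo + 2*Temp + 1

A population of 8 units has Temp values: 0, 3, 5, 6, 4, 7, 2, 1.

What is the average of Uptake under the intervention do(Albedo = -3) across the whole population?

The intervention sets Albedo=-3 in all 8 units regardless of Temp. Recomputing Uptake per unit gives 10, 16, 20, 22, 18, 24, 14, 12; average 17.

17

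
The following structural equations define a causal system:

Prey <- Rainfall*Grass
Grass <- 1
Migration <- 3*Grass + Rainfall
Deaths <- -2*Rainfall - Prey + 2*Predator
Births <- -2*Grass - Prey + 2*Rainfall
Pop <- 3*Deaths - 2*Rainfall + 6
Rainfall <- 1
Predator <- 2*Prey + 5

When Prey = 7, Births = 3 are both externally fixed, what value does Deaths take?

Setting Prey = 7, Births = 3 by intervention discards those variables' equations.
Predator = 2*Prey + 5  [with Prey=7]  = 19
Deaths = -2*Rainfall - Prey + 2*Predator  [with Rainfall=1, Prey=7, Predator=19]  = 29

29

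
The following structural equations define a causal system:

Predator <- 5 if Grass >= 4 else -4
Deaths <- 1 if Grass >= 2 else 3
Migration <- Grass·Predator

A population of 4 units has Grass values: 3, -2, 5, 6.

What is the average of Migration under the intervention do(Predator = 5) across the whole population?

The intervention sets Predator=5 in all 4 units regardless of Grass. Recomputing Migration per unit gives 15, -10, 25, 30; average 15.

15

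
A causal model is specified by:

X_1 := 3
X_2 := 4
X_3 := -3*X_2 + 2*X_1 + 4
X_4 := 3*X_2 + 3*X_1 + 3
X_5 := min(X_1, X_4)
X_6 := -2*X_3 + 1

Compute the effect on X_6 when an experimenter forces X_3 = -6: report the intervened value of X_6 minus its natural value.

The intervention breaks the incoming arrows to X_3: X_3 := -3*X_2 + 2*X_1 + 4 no longer applies, and X_3 = -6.
X_6 = -2*X_3 + 1  [with X_3=-6]  = 13
Without intervention: X_3 = -3*X_2 + 2*X_1 + 4  [with X_2=4, X_1=3]  = -2; X_6 = -2*X_3 + 1  [with X_3=-2]  = 5.
Change = 13 − 5 = 8.

8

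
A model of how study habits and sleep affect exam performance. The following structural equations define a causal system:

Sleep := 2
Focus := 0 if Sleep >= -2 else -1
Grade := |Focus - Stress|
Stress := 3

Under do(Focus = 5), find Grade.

2

The intervention breaks the incoming arrows to Focus: Focus := 0 if Sleep >= -2 else -1 no longer applies, and Focus = 5.
Grade = |Focus - Stress|  [with Focus=5, Stress=3]  = 2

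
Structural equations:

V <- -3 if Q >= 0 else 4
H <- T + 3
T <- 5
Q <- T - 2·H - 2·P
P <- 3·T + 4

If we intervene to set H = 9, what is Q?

-51

Under do(H=9), the mechanism H <- T + 3 is discarded; H is fixed at 9.
P = 3·T + 4  [with T=5]  = 19
Q = T - 2·H - 2·P  [with T=5, H=9, P=19]  = -51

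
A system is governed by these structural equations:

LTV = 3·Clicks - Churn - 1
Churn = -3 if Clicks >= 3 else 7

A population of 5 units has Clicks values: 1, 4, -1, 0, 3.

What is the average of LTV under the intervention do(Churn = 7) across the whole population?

-3.8

do(Churn=7) breaks Churn's dependence on Clicks. With Churn=7 fixed, LTV across the units is -5, 4, -11, -8, 1, mean -3.8.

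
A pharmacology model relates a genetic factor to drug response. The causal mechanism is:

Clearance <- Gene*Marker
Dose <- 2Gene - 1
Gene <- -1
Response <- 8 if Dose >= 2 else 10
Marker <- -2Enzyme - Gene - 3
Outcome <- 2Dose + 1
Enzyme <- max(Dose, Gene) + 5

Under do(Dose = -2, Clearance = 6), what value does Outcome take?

-3

Setting Dose = -2, Clearance = 6 by intervention discards those variables' equations.
Outcome = 2Dose + 1  [with Dose=-2]  = -3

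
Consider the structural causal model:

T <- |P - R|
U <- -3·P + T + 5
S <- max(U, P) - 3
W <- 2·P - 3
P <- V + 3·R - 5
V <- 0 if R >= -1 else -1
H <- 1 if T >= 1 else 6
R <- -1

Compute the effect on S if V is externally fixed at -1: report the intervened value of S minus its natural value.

Under do(V=-1), the mechanism V <- 0 if R >= -1 else -1 is discarded; V is fixed at -1.
P = V + 3·R - 5  [with V=-1, R=-1]  = -9
T = |P - R|  [with P=-9, R=-1]  = 8
U = -3·P + T + 5  [with P=-9, T=8]  = 40
S = max(U, P) - 3  [with U=40, P=-9]  = 37
Without intervention: V = 0 if R >= -1 else -1  [with R=-1]  = 0; P = V + 3·R - 5  [with V=0, R=-1]  = -8; T = |P - R|  [with P=-8, R=-1]  = 7; U = -3·P + T + 5  [with P=-8, T=7]  = 36; S = max(U, P) - 3  [with U=36, P=-8]  = 33.
Change = 37 − 33 = 4.

4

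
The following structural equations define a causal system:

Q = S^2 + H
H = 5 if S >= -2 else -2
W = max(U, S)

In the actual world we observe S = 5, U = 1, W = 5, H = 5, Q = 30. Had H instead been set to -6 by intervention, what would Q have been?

19

Intervening sets H = -6 and removes its equation (H = 5 if S >= -2 else -2).
Q = S^2 + H  [with S=5, H=-6]  = 19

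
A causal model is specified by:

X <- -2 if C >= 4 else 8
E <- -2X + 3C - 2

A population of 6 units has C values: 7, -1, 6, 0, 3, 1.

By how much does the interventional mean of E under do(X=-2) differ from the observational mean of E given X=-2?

The intervention sets X=-2 in all 6 units regardless of C. Recomputing E per unit gives 23, -1, 20, 2, 11, 5; average 10.
Conditioning on X=-2 selects the 2 unit(s) with C ∈ {7, 6}. Their E values: 23, 20. Mean = 21.5.
Difference = 10 − 21.5 = -11.5.

-11.5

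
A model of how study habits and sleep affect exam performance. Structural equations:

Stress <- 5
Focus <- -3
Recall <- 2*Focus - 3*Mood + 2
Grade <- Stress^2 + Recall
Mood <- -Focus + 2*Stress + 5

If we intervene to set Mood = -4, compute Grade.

do(Mood=-4) replaces the equation Mood <- -Focus + 2*Stress + 5 with the constant Mood = -4.
Recall = 2*Focus - 3*Mood + 2  [with Focus=-3, Mood=-4]  = 8
Grade = Stress^2 + Recall  [with Stress=5, Recall=8]  = 33

33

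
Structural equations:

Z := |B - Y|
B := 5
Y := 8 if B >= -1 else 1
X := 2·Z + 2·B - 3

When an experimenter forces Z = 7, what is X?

The intervention breaks the incoming arrows to Z: Z := |B - Y| no longer applies, and Z = 7.
X = 2·Z + 2·B - 3  [with Z=7, B=5]  = 21

21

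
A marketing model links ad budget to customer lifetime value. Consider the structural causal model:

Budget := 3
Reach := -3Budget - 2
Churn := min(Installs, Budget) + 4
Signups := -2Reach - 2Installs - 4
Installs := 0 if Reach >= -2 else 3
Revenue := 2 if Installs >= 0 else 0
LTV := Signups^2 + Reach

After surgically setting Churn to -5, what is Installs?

3

do(Churn=-5) replaces the equation Churn := min(Installs, Budget) + 4 with the constant Churn = -5.
Installs is not downstream of the intervention, so its value is determined by the original equations.
Reach = -3Budget - 2  [with Budget=3]  = -11
Installs = 0 if Reach >= -2 else 3  [with Reach=-11]  = 3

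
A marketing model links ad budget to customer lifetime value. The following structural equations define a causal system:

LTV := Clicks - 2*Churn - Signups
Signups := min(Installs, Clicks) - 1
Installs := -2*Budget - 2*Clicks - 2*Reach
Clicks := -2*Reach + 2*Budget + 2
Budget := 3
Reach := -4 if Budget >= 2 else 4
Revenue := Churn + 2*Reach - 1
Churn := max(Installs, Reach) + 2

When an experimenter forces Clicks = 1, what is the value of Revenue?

-7

The intervention breaks the incoming arrows to Clicks: Clicks := -2*Reach + 2*Budget + 2 no longer applies, and Clicks = 1.
Reach = -4 if Budget >= 2 else 4  [with Budget=3]  = -4
Installs = -2*Budget - 2*Clicks - 2*Reach  [with Budget=3, Clicks=1, Reach=-4]  = 0
Churn = max(Installs, Reach) + 2  [with Installs=0, Reach=-4]  = 2
Revenue = Churn + 2*Reach - 1  [with Churn=2, Reach=-4]  = -7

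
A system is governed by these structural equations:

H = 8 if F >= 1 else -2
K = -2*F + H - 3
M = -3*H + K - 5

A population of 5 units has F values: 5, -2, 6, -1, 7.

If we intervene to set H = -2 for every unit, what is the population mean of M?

-10

do(H=-2) breaks H's dependence on F. With H=-2 fixed, M across the units is -14, 0, -16, -2, -18, mean -10.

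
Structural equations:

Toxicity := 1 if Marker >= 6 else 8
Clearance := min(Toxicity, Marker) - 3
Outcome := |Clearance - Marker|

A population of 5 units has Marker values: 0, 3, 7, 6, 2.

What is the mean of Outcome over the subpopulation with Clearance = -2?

Observing Clearance=-2 restricts to units where Clearance's equation naturally yields -2: Marker ∈ {7, 6}. In that subpopulation Outcome = 9, 8, mean 8.5.

8.5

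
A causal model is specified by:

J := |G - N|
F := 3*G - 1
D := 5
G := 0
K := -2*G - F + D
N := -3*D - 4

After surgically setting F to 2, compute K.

The intervention breaks the incoming arrows to F: F := 3*G - 1 no longer applies, and F = 2.
K = -2*G - F + D  [with G=0, F=2, D=5]  = 3

3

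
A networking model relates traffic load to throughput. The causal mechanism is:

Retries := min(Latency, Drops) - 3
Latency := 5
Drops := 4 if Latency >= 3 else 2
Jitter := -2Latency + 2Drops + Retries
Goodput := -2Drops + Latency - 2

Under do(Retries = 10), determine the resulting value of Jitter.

8

The intervention breaks the incoming arrows to Retries: Retries := min(Latency, Drops) - 3 no longer applies, and Retries = 10.
Drops = 4 if Latency >= 3 else 2  [with Latency=5]  = 4
Jitter = -2Latency + 2Drops + Retries  [with Latency=5, Drops=4, Retries=10]  = 8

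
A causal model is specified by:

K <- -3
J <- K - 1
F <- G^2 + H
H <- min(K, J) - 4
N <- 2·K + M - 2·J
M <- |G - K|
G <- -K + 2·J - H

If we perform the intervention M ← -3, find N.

Under do(M=-3), the mechanism M <- |G - K| is discarded; M is fixed at -3.
J = K - 1  [with K=-3]  = -4
N = 2·K + M - 2·J  [with K=-3, M=-3, J=-4]  = -1

-1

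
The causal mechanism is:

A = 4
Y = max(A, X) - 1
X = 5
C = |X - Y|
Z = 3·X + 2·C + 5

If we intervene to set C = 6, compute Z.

32

Intervening sets C = 6 and removes its equation (C = |X - Y|).
Z = 3·X + 2·C + 5  [with X=5, C=6]  = 32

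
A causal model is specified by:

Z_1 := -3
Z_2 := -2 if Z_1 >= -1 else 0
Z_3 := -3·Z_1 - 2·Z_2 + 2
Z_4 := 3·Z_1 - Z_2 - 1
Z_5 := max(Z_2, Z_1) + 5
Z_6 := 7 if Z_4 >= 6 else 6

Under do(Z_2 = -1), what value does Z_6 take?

6

Under do(Z_2=-1), the mechanism Z_2 := -2 if Z_1 >= -1 else 0 is discarded; Z_2 is fixed at -1.
Z_4 = 3·Z_1 - Z_2 - 1  [with Z_1=-3, Z_2=-1]  = -9
Z_6 = 7 if Z_4 >= 6 else 6  [with Z_4=-9]  = 6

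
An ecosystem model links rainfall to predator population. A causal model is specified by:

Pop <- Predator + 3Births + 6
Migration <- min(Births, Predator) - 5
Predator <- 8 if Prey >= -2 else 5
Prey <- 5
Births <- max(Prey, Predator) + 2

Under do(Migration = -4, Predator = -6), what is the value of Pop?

The joint intervention fixes Migration = -4, Predator = -6, removing each variable's own equation.
Births = max(Prey, Predator) + 2  [with Prey=5, Predator=-6]  = 7
Pop = Predator + 3Births + 6  [with Predator=-6, Births=7]  = 21

21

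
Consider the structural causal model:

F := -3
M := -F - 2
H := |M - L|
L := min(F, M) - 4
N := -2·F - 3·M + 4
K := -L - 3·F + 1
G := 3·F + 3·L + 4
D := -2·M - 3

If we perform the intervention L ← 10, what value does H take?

9

The intervention breaks the incoming arrows to L: L := min(F, M) - 4 no longer applies, and L = 10.
M = -F - 2  [with F=-3]  = 1
H = |M - L|  [with M=1, L=10]  = 9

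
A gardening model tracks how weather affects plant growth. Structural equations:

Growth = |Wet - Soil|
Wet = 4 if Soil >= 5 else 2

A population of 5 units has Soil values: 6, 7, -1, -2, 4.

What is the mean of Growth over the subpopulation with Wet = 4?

2.5

Conditioning on Wet=4 selects the 2 unit(s) with Soil ∈ {6, 7}. Their Growth values: 2, 3. Mean = 2.5.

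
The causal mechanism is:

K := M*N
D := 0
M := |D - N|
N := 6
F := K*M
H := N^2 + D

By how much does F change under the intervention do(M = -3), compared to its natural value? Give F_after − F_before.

Under do(M=-3), the mechanism M := |D - N| is discarded; M is fixed at -3.
K = M*N  [with M=-3, N=6]  = -18
F = K*M  [with K=-18, M=-3]  = 54
Without intervention: M = |D - N|  [with D=0, N=6]  = 6; K = M*N  [with M=6, N=6]  = 36; F = K*M  [with K=36, M=6]  = 216.
Change = 54 − 216 = -162.

-162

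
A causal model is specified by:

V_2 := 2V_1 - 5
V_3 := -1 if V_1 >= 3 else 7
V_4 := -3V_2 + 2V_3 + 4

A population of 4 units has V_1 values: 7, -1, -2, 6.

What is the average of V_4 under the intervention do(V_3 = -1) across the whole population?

2

do(V_3=-1) breaks V_3's dependence on V_1. With V_3=-1 fixed, V_4 across the units is -25, 23, 29, -19, mean 2.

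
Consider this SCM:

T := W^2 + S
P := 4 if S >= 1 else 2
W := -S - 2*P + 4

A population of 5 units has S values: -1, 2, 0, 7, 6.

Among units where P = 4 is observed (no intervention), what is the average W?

E[W|P=4] averages over only the 3 units with P=4 (S = 2, 7, 6): W = -6, -11, -10, mean -9.

-9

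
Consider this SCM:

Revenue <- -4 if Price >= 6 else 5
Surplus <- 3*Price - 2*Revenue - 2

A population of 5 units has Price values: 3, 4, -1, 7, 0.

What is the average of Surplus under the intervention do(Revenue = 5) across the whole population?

Under do(Revenue=5), Revenue's equation is replaced by Revenue=5 for every unit. Per-unit Surplus: -3, 0, -15, 9, -12. Mean = -4.2.

-4.2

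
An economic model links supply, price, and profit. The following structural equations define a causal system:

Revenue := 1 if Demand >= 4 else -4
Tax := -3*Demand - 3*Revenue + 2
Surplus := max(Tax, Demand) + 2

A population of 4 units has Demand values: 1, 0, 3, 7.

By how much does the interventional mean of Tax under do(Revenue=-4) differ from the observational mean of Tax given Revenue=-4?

Under do(Revenue=-4), Revenue's equation is replaced by Revenue=-4 for every unit. Per-unit Tax: 11, 14, 5, -7. Mean = 5.75.
Observing Revenue=-4 restricts to units where Revenue's equation naturally yields -4: Demand ∈ {1, 0, 3}. In that subpopulation Tax = 11, 14, 5, mean 10.
Difference = 5.75 − 10 = -4.25.

-4.25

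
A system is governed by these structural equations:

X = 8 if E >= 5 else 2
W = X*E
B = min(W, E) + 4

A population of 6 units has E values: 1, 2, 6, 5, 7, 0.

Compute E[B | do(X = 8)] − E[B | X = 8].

Under do(X=8), X's equation is replaced by X=8 for every unit. Per-unit B: 5, 6, 10, 9, 11, 4. Mean = 7.5.
Conditioning on X=8 selects the 3 unit(s) with E ∈ {6, 5, 7}. Their B values: 10, 9, 11. Mean = 10.
Difference = 7.5 − 10 = -2.5.

-2.5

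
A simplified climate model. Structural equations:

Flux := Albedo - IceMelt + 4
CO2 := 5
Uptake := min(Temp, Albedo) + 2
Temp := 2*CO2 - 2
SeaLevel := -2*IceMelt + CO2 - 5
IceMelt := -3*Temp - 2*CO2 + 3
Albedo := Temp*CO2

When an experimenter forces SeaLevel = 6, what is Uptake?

Under do(SeaLevel=6), the mechanism SeaLevel := -2*IceMelt + CO2 - 5 is discarded; SeaLevel is fixed at 6.
Since Uptake is not a descendant of the intervened variable, it is unaffected.
Temp = 2*CO2 - 2  [with CO2=5]  = 8
Albedo = Temp*CO2  [with Temp=8, CO2=5]  = 40
Uptake = min(Temp, Albedo) + 2  [with Temp=8, Albedo=40]  = 10

10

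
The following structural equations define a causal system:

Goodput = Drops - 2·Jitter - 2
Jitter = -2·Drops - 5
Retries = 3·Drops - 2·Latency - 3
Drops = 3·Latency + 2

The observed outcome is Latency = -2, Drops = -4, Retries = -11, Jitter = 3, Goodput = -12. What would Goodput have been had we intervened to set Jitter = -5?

Intervening sets Jitter = -5 and removes its equation (Jitter = -2·Drops - 5).
Drops = 3·Latency + 2  [with Latency=-2]  = -4
Goodput = Drops - 2·Jitter - 2  [with Drops=-4, Jitter=-5]  = 4

4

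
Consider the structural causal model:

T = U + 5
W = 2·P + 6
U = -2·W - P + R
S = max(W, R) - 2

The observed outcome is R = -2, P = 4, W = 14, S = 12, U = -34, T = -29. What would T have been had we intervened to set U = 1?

The intervention breaks the incoming arrows to U: U = -2·W - P + R no longer applies, and U = 1.
T = U + 5  [with U=1]  = 6

6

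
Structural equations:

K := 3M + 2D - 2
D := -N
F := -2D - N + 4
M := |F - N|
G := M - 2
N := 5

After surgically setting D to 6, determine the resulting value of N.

Under do(D=6), the mechanism D := -N is discarded; D is fixed at 6.
N is not downstream of the intervention, so its value is determined by the original equations.

5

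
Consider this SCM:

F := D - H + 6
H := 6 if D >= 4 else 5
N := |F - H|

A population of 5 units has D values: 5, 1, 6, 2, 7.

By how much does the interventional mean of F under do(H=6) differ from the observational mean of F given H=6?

The intervention sets H=6 in all 5 units regardless of D. Recomputing F per unit gives 5, 1, 6, 2, 7; average 4.2.
Observing H=6 restricts to units where H's equation naturally yields 6: D ∈ {5, 6, 7}. In that subpopulation F = 5, 6, 7, mean 6.
Difference = 4.2 − 6 = -1.8.

-1.8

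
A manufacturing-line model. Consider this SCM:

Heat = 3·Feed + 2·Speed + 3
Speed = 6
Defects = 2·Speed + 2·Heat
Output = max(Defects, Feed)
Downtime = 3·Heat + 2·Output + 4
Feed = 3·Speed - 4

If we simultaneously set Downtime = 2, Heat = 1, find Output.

Under do(Downtime = 2, Heat = 1), each intervened variable's structural equation is replaced by its fixed value.
Feed = 3·Speed - 4  [with Speed=6]  = 14
Defects = 2·Speed + 2·Heat  [with Speed=6, Heat=1]  = 14
Output = max(Defects, Feed)  [with Defects=14, Feed=14]  = 14

14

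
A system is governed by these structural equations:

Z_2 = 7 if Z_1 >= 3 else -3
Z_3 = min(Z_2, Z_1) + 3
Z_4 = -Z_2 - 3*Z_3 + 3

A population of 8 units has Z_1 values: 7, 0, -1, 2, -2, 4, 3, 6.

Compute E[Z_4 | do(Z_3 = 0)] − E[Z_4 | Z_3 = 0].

-5

do(Z_3=0) breaks Z_3's dependence on Z_1. With Z_3=0 fixed, Z_4 across the units is -4, 6, 6, 6, 6, -4, -4, -4, mean 1.
Conditioning on Z_3=0 selects the 4 unit(s) with Z_1 ∈ {0, -1, 2, -2}. Their Z_4 values: 6, 6, 6, 6. Mean = 6.
Difference = 1 − 6 = -5.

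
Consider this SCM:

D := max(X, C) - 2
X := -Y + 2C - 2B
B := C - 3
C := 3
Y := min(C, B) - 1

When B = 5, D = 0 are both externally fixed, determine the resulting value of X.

-6

The joint intervention fixes B = 5, D = 0, removing each variable's own equation.
Y = min(C, B) - 1  [with C=3, B=5]  = 2
X = -Y + 2C - 2B  [with Y=2, C=3, B=5]  = -6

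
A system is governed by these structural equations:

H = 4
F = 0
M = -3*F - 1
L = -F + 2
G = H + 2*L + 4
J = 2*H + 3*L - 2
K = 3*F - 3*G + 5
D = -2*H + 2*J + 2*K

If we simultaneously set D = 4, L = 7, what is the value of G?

Setting D = 4, L = 7 by intervention discards those variables' equations.
G = H + 2*L + 4  [with H=4, L=7]  = 22

22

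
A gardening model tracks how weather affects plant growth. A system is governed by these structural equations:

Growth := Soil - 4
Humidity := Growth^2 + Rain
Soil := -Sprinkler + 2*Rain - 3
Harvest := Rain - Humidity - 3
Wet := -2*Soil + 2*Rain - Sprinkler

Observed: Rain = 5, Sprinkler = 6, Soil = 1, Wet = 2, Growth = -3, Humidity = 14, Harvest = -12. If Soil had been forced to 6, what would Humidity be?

The intervention breaks the incoming arrows to Soil: Soil := -Sprinkler + 2*Rain - 3 no longer applies, and Soil = 6.
Growth = Soil - 4  [with Soil=6]  = 2
Humidity = Growth^2 + Rain  [with Growth=2, Rain=5]  = 9

9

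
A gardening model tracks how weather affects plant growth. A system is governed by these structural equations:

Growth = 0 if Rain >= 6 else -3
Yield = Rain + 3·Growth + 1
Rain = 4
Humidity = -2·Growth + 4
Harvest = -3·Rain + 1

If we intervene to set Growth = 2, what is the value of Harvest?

do(Growth=2) replaces the equation Growth = 0 if Rain >= 6 else -3 with the constant Growth = 2.
Since Harvest is not a descendant of the intervened variable, it is unaffected.
Harvest = -3·Rain + 1  [with Rain=4]  = -11

-11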